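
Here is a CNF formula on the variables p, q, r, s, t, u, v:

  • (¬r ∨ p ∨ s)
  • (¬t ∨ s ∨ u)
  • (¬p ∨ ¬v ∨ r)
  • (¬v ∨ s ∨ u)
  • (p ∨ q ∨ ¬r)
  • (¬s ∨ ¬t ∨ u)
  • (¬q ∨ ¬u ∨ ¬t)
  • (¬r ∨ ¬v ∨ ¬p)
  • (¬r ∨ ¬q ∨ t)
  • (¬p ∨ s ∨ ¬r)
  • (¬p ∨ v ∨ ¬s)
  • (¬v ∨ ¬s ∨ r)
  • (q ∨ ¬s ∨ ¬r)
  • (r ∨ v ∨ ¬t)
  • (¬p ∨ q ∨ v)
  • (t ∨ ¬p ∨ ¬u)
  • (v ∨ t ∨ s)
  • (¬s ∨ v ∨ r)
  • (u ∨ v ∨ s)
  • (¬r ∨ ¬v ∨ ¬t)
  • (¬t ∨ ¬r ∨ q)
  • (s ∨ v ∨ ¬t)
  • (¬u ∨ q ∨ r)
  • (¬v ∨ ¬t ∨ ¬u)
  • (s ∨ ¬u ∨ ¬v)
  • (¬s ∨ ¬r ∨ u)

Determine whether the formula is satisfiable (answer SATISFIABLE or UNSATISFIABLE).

r = True:
  s = True:
    propagation gives q=True, t=True, u=True; an empty clause results — contradiction.
  s = False:
    propagation gives p=True; an empty clause results — contradiction.
r = False:
  v = True:
    propagation gives p=False, s=False, u=True; an empty clause results — contradiction.
  v = False:
    propagation gives t=False, s=True; an empty clause results — contradiction.
Every branch closes, so no satisfying assignment exists.

UNSATISFIABLE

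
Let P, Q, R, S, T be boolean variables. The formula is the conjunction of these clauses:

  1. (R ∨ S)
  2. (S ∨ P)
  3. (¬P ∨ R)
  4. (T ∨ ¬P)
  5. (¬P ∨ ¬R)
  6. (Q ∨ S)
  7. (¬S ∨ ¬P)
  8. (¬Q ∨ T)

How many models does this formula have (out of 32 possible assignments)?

6

Satisfying assignments:
  P=F Q=F R=F S=T T=F
  P=F Q=F R=F S=T T=T
  P=F Q=F R=T S=T T=F
  P=F Q=F R=T S=T T=T
  P=F Q=T R=F S=T T=T
  P=F Q=T R=T S=T T=T
That's 6 in total.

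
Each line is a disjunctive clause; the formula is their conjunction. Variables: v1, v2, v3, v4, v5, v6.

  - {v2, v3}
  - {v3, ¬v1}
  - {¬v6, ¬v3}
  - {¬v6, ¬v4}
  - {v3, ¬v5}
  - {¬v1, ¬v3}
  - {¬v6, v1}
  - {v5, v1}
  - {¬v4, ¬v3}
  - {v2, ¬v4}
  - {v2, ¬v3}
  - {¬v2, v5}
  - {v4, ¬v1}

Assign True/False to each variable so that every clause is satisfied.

v6 occurs only negated in the remaining clauses — set v6 = False.
Branch on v1: take v1 = False.
  then v5 is forced to True.
  then v3 is forced to True.
  then v4 is forced to False.
  then v2 is forced to True.
Check each clause:
  1. {v2, v3} — v2 is true.
  2. {¬v1, v3} — v3 is true.
  3. {¬v3, ¬v6} — ¬v6 is true.
  4. {¬v4, ¬v6} — ¬v6 is true.
  5. {¬v5, v3} — v3 is true.
  6. {¬v3, ¬v1} — ¬v1 is true.
  7. {v1, ¬v6} — ¬v6 is true.
  8. {v1, v5} — v5 is true.
  9. {¬v4, ¬v3} — ¬v4 is true.
  10. {¬v4, v2} — v2 is true.
  11. {¬v3, v2} — v2 is true.
  12. {¬v2, v5} — v5 is true.
  13. {¬v1, v4} — ¬v1 is true.

v1 = False, v2 = True, v3 = True, v4 = False, v5 = True, v6 = False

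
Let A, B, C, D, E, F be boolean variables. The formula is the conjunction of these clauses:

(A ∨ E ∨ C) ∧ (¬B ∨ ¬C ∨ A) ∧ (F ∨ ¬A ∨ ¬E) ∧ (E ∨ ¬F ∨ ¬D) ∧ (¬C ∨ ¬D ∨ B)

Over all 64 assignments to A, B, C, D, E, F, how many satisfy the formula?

30

Case analysis on A and C:
  A=T, C=T: 8 of the 16 assignments to (B,D,E,F) work.
  A=T, C=F: B free; 5 ways for (D,E,F) × 2^1 = 10.
  A=F, C=T: remaining (B,D,E,F) ∈ {(F,F,F,F); (F,F,F,T); (F,F,T,F); (F,F,T,T)} — 4.
  A=F, C=F: forces E=T; B, D, F free → 2^3 = 8.
Total: 8 + 10 + 4 + 8 = 30.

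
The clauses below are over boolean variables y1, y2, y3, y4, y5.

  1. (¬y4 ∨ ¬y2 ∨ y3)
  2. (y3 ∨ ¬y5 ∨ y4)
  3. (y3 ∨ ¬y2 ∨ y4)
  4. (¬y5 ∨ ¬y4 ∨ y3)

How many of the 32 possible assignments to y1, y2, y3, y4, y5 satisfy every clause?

20

Split on y3, then y4.
  y3=1, y4=1: y1, y2, y5 free → 2^3 = 8.
  y3=1, y4=0: y1, y2, y5 free → 2^3 = 8.
  y3=0, y4=1: remaining (y1,y2,y5) ∈ {(0,0,0); (1,0,0)} — 2.
  y3=0, y4=0: remaining (y1,y2,y5) ∈ {(0,0,0); (1,0,0)} — 2.
Total: 8 + 8 + 2 + 2 = 20.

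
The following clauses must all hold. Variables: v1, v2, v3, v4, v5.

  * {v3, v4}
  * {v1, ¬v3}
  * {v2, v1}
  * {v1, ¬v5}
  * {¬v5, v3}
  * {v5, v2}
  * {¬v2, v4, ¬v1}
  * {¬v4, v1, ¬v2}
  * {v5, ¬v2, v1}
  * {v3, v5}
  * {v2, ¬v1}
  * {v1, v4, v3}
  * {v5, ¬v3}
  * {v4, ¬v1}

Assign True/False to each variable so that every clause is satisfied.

v1=T, v2=T, v3=T, v4=T, v5=T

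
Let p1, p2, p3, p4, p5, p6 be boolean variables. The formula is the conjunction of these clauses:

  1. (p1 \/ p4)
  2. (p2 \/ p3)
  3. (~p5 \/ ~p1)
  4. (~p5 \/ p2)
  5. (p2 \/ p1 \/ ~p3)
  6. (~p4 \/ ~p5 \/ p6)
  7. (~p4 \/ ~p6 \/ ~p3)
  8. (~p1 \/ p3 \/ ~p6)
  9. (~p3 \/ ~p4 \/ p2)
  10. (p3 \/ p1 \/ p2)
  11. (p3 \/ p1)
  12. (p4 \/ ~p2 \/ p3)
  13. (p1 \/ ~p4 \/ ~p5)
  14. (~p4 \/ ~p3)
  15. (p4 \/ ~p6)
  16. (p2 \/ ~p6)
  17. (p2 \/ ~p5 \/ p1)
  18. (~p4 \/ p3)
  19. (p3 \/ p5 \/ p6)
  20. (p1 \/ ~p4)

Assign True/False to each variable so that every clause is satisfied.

p1=T, p2=T, p3=T, p4=F, p5=F, p6=F

Branch on p1: take p1 = True.
  then p5 is forced to False.
Try p2 = True.
Set p3 = True and propagate.
  then p4 is forced to False.
  then p6 is forced to False.
Every clause has at least one true literal under this assignment.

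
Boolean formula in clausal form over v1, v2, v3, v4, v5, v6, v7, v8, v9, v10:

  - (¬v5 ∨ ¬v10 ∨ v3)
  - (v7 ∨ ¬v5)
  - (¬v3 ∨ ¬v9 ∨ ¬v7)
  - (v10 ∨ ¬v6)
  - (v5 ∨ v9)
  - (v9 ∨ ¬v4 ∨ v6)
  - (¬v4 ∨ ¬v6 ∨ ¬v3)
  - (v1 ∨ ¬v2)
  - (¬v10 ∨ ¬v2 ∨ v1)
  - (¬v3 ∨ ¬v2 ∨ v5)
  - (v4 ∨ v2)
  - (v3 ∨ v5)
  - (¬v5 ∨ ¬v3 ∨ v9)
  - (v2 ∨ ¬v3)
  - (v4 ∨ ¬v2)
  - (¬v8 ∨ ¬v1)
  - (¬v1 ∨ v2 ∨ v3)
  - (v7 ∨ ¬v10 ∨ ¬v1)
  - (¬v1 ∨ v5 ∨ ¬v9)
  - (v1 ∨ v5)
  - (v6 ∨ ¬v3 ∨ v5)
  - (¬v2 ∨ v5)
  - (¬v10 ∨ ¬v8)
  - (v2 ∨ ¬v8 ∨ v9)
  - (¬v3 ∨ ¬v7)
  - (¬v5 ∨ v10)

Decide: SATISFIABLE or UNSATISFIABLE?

UNSATISFIABLE

v5 = True:
  propagation gives v7=True, v3=False, v10=False; an empty clause results — contradiction.
v5 = False:
  propagation gives v9=True, v3=True, v7=False, v2=False; an empty clause results — contradiction.
Every branch closes, so no satisfying assignment exists.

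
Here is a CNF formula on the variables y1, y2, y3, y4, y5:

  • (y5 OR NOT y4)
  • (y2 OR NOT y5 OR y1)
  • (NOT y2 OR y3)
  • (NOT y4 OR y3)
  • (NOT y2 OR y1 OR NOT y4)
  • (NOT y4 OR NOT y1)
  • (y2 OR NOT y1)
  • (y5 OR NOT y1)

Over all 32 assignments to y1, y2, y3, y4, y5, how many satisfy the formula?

5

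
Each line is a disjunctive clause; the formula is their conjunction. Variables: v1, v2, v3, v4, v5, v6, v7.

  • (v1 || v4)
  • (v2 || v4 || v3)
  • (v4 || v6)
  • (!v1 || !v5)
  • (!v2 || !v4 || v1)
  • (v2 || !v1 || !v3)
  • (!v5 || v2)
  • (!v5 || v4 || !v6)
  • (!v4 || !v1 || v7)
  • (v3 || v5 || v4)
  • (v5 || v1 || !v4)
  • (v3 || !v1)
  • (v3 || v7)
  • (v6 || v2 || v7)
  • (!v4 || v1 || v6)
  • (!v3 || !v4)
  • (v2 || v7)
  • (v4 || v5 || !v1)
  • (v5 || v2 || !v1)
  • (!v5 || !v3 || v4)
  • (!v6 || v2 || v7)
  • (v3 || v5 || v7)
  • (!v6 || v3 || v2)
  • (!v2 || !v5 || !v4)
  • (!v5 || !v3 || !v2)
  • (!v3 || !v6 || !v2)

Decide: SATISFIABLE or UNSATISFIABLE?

UNSATISFIABLE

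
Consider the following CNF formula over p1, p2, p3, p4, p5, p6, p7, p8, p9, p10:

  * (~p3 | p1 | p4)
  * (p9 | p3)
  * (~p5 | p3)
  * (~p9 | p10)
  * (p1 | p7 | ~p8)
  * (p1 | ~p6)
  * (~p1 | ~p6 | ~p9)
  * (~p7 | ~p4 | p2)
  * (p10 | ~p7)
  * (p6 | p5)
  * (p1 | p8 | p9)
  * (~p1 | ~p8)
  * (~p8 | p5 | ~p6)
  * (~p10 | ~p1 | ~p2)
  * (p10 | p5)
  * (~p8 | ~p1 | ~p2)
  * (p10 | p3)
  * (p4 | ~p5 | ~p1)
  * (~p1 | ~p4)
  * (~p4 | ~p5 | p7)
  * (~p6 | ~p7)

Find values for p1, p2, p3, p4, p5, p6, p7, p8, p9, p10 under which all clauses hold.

Set p1 = False and propagate.
  then p6 is forced to False.
  then p5 is forced to True.
  then p3 is forced to True.
  then p4 is forced to True.
  then p7 is forced to True.
  then p2 is forced to True.
  then p10 is forced to True.
Branch on p8: take p8 = False.
  then p9 is forced to True.
Check each clause:
  1. (p4 | ~p3 | p1) — p4 is true.
  2. (p9 | p3) — p9 is true.
  3. (p3 | ~p5) — p3 is true.
  4. (~p9 | p10) — p10 is true.
  5. (p7 | p1 | ~p8) — ~p8 is true.
  6. (~p6 | p1) — ~p6 is true.
  7. (~p6 | ~p1 | ~p9) — ~p6 is true.
  8. (~p7 | p2 | ~p4) — p2 is true.
  9. (~p7 | p10) — p10 is true.
  10. (p5 | p6) — p5 is true.
  11. (p1 | p9 | p8) — p9 is true.
  12. (~p1 | ~p8) — ~p8 is true.
  13. (~p6 | ~p8 | p5) — ~p8 is true.
  14. (~p10 | ~p1 | ~p2) — ~p1 is true.
  15. (p10 | p5) — p10 is true.
  16. (~p8 | ~p2 | ~p1) — ~p8 is true.
  17. (p10 | p3) — p10 is true.
  18. (p4 | ~p5 | ~p1) — p4 is true.
  19. (~p4 | ~p1) — ~p1 is true.
  20. (~p4 | ~p5 | p7) — p7 is true.
  21. (~p6 | ~p7) — ~p6 is true.

p1=False, p2=True, p3=True, p4=True, p5=True, p6=False, p7=True, p8=False, p9=True, p10=True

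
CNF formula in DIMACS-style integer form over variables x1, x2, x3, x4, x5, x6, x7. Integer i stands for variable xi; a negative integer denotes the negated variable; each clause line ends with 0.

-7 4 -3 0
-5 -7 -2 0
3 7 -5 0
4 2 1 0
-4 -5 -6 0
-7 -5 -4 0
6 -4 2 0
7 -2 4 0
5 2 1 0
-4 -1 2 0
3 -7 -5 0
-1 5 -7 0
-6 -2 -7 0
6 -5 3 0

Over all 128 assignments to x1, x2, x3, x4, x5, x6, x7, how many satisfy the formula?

19

Case analysis on x5 and x7:
  x5=1, x7=1: a clause becomes empty — 0.
  x5=1, x7=0: remaining (x1,x2,x3,x4,x6) ∈ {(0,1,1,1,0); (1,0,1,0,0); (1,0,1,0,1); (1,1,1,1,0)} — 4.
  x5=0, x7=1: remaining (x1,x2,x3,x4,x6) ∈ {(0,1,0,0,0); (0,1,0,1,0); (0,1,1,1,0)} — 3.
  x5=0, x7=0: x3, x6 free; 3 ways for (x1,x2,x4) × 2^2 = 12.
Total: 0 + 4 + 3 + 12 = 19.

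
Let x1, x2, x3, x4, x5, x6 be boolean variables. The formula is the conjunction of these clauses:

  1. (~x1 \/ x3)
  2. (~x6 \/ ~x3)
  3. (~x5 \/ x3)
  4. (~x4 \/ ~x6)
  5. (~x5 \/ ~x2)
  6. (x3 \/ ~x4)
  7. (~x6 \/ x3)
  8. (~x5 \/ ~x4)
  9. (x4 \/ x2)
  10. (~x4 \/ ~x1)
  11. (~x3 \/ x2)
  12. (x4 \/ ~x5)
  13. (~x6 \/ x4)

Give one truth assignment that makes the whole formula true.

x1 = F  x2 = T  x3 = T  x4 = T  x5 = F  x6 = F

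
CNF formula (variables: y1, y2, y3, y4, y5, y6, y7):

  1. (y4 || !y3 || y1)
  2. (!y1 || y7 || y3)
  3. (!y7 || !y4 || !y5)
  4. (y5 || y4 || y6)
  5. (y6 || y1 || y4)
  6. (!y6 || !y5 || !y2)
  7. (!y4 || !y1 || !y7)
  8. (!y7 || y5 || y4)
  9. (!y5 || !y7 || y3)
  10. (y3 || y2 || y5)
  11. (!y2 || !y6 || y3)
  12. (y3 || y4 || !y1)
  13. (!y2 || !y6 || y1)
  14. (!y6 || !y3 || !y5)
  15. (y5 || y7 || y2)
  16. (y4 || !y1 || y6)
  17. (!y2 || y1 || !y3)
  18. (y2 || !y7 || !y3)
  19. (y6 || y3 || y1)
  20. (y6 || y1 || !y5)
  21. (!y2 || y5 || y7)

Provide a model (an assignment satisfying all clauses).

y1 = T  y2 = F  y3 = T  y4 = T  y5 = T  y6 = F  y7 = F

Try y1 = True.
For the remaining variables, y2 = False, y3 = True, y4 = True, y5 = True, y6 = False, y7 = False works.
Every clause has at least one true literal under this assignment.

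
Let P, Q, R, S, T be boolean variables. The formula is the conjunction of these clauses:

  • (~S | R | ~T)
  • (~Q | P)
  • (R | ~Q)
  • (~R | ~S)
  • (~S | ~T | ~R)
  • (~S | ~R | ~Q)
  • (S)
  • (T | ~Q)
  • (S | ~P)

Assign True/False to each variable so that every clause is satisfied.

P=True  Q=False  R=False  S=True  T=False

Check each clause:
  1. (R | ~T | ~S) — ~T is true.
  2. (~Q | P) — P is true.
  3. (~Q | R) — ~Q is true.
  4. (~R | ~S) — ~R is true.
  5. (~T | ~S | ~R) — ~T is true.
  6. (~Q | ~R | ~S) — ~R is true.
  7. (S) — S is true.
  8. (T | ~Q) — ~Q is true.
  9. (~P | S) — S is true.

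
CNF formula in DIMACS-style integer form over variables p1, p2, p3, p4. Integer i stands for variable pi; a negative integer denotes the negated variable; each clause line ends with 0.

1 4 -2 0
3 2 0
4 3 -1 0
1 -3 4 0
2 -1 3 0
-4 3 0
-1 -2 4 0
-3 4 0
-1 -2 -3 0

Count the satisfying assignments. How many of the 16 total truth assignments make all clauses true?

3

The models are:
  p1=0 p2=0 p3=1 p4=1
  p1=0 p2=1 p3=1 p4=1
  p1=1 p2=0 p3=1 p4=1
Count: 3.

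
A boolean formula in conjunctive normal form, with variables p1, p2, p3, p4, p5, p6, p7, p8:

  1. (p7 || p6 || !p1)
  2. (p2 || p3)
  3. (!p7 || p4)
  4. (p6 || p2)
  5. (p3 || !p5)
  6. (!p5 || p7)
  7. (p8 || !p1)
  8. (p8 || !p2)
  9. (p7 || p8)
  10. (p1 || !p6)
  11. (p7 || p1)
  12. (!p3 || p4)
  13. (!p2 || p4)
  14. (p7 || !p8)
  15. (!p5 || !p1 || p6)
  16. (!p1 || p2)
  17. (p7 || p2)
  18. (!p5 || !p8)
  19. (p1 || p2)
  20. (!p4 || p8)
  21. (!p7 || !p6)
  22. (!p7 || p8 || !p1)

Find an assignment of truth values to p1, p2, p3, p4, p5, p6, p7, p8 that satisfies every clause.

Pure literal: p5 appears only negated; assign p5 = False.
Try p1 = False.
  then p6 is forced to False.
  then p2 is forced to True.
  then p8 is forced to True.
  then p7 is forced to True.
  then p4 is forced to True.
p3 is now unconstrained; take p3 = True.

p1 = F, p2 = T, p3 = T, p4 = T, p5 = F, p6 = F, p7 = T, p8 = T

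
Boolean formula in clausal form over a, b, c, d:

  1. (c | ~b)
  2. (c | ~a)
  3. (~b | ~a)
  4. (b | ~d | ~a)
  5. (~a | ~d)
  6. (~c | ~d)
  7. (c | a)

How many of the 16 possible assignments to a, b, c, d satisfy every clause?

3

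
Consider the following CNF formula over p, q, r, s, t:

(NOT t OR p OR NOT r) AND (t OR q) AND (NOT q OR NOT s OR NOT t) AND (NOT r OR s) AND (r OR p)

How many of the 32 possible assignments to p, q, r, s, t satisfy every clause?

8

Case analysis on r and t:
  r=1, t=1: remaining (p,q,s) ∈ {(1,0,1)} — 1.
  r=1, t=0: remaining (p,q,s) ∈ {(0,1,1); (1,1,1)} — 2.
  r=0, t=1: remaining (p,q,s) ∈ {(1,0,0); (1,0,1); (1,1,0)} — 3.
  r=0, t=0: remaining (p,q,s) ∈ {(1,1,0); (1,1,1)} — 2.
Total: 1 + 2 + 3 + 2 = 8.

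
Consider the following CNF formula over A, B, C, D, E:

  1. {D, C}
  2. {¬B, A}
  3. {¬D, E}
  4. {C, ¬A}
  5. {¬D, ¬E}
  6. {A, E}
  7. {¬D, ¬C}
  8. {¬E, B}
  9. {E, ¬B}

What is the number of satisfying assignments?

2

The models are:
  A=1 B=0 C=1 D=0 E=0
  A=1 B=1 C=1 D=0 E=1
That's 2 in total.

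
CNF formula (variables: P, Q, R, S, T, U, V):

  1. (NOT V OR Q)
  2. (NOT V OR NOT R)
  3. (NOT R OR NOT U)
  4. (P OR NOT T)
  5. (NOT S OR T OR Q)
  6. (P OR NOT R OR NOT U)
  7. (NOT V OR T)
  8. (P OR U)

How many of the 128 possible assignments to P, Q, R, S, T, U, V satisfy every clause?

Case analysis on P and R:
  P=1, R=1: 7 of the 32 assignments to (Q,S,T,U,V) work.
  P=1, R=0: U free; 9 ways for (Q,S,T,V) × 2^1 = 18.
  P=0, R=1: a clause becomes empty — 0.
  P=0, R=0: remaining (Q,S,T,U,V) ∈ {(0,0,0,1,0); (1,0,0,1,0); (1,1,0,1,0)} — 3.
Total: 7 + 18 + 0 + 3 = 28.

28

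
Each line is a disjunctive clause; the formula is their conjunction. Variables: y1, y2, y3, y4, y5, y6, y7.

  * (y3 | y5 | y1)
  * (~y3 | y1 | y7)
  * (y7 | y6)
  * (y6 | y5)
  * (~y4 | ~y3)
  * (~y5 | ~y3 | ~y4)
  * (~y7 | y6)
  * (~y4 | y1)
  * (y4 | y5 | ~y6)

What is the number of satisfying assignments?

22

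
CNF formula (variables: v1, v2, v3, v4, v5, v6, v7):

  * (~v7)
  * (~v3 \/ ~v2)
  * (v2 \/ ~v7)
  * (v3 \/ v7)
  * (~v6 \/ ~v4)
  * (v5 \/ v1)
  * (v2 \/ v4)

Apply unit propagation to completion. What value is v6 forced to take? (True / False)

False

Unit clause (~v7) sets v7 = False.
In (v7 \/ v3), v7 is now false; v3 must hold, so v3 = True.
In (~v2 \/ ~v3), ~v3 is now false; ~v2 must hold, so v2 = False.
(v2 \/ v4) with v2 = False leaves only v4, so v4 = True.
In (~v4 \/ ~v6), ~v4 is now false; ~v6 must hold, so v6 = False.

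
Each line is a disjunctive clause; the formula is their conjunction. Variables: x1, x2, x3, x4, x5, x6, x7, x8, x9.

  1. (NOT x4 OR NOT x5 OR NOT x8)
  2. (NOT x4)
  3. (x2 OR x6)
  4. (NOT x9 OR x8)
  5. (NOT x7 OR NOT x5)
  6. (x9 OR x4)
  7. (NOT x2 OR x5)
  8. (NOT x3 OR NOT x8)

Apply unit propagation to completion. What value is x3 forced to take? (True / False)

(NOT x4) is a unit clause: x4 = False.
(x9 OR x4) with x4 = False leaves only x9, so x9 = True.
In (NOT x9 OR x8), NOT x9 is now false; x8 must hold, so x8 = True.
In (NOT x3 OR NOT x8), NOT x8 is now false; NOT x3 must hold, so x3 = False.

False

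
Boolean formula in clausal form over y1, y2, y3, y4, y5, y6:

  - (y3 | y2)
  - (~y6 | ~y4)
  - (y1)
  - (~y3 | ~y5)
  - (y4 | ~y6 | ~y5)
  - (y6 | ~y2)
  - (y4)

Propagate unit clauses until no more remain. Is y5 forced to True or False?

Unit clause (y1) sets y1 = True.
(y4) is a unit clause: y4 = True.
From (~y4 | ~y6) and y4 = True: y6 = False.
(~y2 | y6) with y6 = False leaves only ~y2, so y2 = False.
In (y3 | y2), y2 is now false; y3 must hold, so y3 = True.
In (~y5 | ~y3), ~y3 is now false; ~y5 must hold, so y5 = False.

False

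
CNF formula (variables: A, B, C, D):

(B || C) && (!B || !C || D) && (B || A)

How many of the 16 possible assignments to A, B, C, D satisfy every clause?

Split on B, then C.
  B=T, C=T: remaining (A,D) ∈ {(F,T); (T,T)} — 2.
  B=T, C=F: remaining (A,D) ∈ {(F,F); (F,T); (T,F); (T,T)} — 4.
  B=F, C=T: remaining (A,D) ∈ {(T,F); (T,T)} — 2.
  B=F, C=F: a clause becomes empty — 0.
Total: 2 + 4 + 2 + 0 = 8.

8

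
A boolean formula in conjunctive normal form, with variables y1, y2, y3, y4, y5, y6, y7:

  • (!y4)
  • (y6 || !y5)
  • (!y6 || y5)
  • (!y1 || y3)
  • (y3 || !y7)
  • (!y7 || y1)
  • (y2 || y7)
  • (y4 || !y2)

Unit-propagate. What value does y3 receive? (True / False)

True

(!y4) is a unit clause: y4 = False.
In (y4 || !y2), y4 is now false; !y2 must hold, so y2 = False.
(y7 || y2) with y2 = False leaves only y7, so y7 = True.
From (!y7 || y3) and y7 = True: y3 = True.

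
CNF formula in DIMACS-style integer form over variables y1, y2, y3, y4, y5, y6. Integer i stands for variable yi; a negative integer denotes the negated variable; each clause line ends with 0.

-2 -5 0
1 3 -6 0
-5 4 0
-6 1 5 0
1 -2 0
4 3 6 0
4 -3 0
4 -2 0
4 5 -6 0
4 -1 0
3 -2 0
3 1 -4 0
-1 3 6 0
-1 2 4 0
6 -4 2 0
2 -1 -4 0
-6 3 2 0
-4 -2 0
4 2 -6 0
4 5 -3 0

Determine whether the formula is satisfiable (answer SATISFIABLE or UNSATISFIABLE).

SATISFIABLE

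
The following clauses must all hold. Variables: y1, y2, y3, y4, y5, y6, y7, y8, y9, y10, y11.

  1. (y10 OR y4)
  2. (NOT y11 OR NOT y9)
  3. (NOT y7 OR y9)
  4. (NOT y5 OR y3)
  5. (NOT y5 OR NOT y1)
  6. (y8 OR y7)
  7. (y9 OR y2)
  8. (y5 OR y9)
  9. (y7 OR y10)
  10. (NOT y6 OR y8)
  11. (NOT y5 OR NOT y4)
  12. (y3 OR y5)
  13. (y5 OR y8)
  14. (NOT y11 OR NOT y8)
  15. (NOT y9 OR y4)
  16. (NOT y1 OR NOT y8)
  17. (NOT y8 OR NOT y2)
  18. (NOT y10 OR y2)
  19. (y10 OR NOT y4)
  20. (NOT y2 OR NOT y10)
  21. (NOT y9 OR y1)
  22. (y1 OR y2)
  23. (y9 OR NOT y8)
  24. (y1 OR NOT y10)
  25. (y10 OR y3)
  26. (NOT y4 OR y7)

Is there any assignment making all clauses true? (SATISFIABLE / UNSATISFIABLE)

UNSATISFIABLE

y8 = True:
  propagation gives y11=False, y1=False, y2=False; an empty clause results — contradiction.
y8 = False:
  propagation gives y7=True, y9=True, y11=False, y6=False; an empty clause results — contradiction.
Every branch closes, so no satisfying assignment exists.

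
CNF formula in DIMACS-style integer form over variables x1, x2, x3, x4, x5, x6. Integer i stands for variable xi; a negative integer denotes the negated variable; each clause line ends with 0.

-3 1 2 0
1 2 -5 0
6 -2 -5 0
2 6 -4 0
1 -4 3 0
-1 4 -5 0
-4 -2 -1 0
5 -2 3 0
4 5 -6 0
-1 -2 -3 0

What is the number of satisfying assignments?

Case analysis on x2 and x1:
  x2=T, x1=T: a clause becomes empty — 0.
  x2=T, x1=F: 6 of the 16 assignments to (x3,x4,x5,x6) work.
  x2=F, x1=T: x3 free; 3 ways for (x4,x5,x6) × 2^1 = 6.
  x2=F, x1=F: remaining (x3,x4,x5,x6) ∈ {(F,F,F,F)} — 1.
Total: 0 + 6 + 6 + 1 = 13.

13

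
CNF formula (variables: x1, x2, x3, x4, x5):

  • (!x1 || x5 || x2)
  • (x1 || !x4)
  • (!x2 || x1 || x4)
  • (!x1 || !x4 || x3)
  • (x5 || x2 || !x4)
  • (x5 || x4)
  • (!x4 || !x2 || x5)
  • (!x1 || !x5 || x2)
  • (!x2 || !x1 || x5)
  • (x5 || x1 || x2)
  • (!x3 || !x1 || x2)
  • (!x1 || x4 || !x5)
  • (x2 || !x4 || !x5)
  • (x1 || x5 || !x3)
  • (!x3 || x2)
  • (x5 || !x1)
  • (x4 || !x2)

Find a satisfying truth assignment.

x1 = False, x2 = False, x3 = False, x4 = False, x5 = True

Set x1 = False and propagate.
  then x4 is forced to False.
  then x2 is forced to False.
  then x5 is forced to True.
  then x3 is forced to False.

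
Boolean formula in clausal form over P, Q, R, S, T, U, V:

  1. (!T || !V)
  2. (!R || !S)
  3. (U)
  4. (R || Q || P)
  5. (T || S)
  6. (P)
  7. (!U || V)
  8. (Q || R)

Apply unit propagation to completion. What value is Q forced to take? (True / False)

True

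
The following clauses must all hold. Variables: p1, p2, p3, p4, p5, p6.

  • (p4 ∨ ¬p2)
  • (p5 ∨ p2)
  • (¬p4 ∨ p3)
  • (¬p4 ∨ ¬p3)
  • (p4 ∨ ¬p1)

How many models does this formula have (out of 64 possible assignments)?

4

The models are:
  p1=0 p2=0 p3=0 p4=0 p5=1 p6=0
  p1=0 p2=0 p3=0 p4=0 p5=1 p6=1
  p1=0 p2=0 p3=1 p4=0 p5=1 p6=0
  p1=0 p2=0 p3=1 p4=0 p5=1 p6=1
Count: 4.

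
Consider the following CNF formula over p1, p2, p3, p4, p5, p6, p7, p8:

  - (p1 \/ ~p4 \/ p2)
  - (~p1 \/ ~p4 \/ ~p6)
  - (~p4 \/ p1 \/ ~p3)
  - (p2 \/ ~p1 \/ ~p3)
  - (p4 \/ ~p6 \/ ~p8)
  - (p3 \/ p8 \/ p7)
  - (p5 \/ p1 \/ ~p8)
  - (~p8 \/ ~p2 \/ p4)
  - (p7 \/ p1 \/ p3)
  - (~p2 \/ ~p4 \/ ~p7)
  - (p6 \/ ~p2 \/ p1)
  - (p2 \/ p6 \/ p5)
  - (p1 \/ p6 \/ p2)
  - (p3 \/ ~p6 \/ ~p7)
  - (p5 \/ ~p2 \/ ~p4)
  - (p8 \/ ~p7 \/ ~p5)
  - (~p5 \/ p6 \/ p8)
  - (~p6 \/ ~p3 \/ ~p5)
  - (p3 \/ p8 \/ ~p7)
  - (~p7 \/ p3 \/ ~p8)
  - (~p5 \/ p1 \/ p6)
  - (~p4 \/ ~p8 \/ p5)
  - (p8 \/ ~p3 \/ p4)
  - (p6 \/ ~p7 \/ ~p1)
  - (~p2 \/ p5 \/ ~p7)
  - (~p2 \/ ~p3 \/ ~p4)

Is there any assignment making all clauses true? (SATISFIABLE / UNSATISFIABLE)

Set p1 = True and propagate.
For the remaining variables, p2 = True, p3 = False, p4 = True, p5 = True, p6 = False, p7 = False, p8 = True works.
Every clause has at least one true literal under this assignment.
So p1=True  p2=True  p3=False  p4=True  p5=True  p6=False  p7=False  p8=True is a satisfying assignment.

SATISFIABLE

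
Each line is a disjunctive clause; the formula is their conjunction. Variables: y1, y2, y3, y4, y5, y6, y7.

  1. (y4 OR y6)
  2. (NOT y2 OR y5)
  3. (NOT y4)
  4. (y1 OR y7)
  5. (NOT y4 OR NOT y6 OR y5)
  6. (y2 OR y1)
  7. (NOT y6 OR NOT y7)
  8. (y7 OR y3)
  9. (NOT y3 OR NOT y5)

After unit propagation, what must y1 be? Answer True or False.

True

(NOT y4) is a unit clause: y4 = False.
(y6 OR y4): since y4 = False, the clause reduces to (y6). y6 = True.
From (NOT y7 OR NOT y6) and y6 = True: y7 = False.
(y7 OR y1) with y7 = False leaves only y1, so y1 = True.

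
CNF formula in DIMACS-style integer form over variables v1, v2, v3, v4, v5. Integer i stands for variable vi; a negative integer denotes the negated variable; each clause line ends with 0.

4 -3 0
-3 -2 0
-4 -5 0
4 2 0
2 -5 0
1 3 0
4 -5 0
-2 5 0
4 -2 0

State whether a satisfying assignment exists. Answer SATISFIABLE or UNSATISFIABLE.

SATISFIABLE

Pure literal: v1 appears only positively; assign v1 = True.
Set v2 = False and propagate.
  then v4 is forced to True.
  then v5 is forced to False.
v3 is now unconstrained; take v3 = False.
Every clause has at least one true literal under this assignment.
So v1=1, v2=0, v3=0, v4=1, v5=0 is a satisfying assignment.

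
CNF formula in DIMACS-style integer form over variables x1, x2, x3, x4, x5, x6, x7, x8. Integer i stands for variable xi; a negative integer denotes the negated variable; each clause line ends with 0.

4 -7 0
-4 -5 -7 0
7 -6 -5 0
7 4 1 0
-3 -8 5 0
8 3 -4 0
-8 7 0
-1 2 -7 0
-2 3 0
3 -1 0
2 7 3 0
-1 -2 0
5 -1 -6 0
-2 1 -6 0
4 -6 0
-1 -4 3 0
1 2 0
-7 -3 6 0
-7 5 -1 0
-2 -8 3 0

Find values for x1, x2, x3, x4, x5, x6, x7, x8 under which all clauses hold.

x1=T, x2=F, x3=T, x4=F, x5=T, x6=F, x7=F, x8=F

Try x1 = True.
  then x3 is forced to True.
  then x2 is forced to False.
  then x7 is forced to False.
  then x8 is forced to False.
Try x4 = False.
  then x6 is forced to False.
x5 is now unconstrained; take x5 = True.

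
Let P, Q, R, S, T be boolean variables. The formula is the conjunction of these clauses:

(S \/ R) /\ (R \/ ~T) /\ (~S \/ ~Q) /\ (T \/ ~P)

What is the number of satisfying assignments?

10

Case analysis on R and S:
  R=T, S=T: remaining (P,Q,T) ∈ {(F,F,F); (F,F,T); (T,F,T)} — 3.
  R=T, S=F: Q free; 3 ways for (P,T) × 2^1 = 6.
  R=F, S=T: remaining (P,Q,T) ∈ {(F,F,F)} — 1.
  R=F, S=F: a clause becomes empty — 0.
Total: 3 + 6 + 1 + 0 = 10.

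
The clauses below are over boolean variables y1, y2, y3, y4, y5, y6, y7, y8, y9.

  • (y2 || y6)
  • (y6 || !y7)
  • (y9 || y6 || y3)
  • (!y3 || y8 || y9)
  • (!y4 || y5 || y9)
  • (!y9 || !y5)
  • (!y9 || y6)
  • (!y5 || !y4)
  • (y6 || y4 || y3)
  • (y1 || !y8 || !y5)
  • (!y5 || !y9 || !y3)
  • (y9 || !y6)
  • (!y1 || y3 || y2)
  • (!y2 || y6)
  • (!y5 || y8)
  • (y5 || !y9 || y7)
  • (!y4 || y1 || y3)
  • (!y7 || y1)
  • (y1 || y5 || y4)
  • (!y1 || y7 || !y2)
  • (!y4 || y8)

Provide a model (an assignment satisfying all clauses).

y1=True  y2=True  y3=False  y4=False  y5=False  y6=True  y7=True  y8=False  y9=True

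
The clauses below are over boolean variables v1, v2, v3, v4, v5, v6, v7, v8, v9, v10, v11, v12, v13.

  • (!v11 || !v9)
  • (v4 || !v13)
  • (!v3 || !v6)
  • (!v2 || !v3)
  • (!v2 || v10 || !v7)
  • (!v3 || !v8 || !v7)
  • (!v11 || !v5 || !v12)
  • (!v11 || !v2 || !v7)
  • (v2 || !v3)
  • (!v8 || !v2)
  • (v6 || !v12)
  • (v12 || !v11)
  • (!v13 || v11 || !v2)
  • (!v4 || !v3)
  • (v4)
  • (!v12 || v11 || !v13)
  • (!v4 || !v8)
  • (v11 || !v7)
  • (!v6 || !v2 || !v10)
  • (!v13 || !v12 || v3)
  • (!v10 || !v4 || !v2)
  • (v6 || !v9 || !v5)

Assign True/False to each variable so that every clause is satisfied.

(v4) is a unit clause, so v4 = True.
The clause (!v3) is unit: v3 must be False.
The clause (!v8) is unit: v8 must be False.
Pure literal: v2 appears only negated; assign v2 = False.
Pure literal: v5 appears only negated; assign v5 = False.
Set v6 = True and propagate.
The remaining clauses are satisfied by v1 = True, v7 = False, v9 = False, v10 = True, v11 = False, v12 = True, v13 = False.

v1=T  v2=F  v3=F  v4=T  v5=F  v6=T  v7=F  v8=F  v9=F  v10=T  v11=F  v12=T  v13=F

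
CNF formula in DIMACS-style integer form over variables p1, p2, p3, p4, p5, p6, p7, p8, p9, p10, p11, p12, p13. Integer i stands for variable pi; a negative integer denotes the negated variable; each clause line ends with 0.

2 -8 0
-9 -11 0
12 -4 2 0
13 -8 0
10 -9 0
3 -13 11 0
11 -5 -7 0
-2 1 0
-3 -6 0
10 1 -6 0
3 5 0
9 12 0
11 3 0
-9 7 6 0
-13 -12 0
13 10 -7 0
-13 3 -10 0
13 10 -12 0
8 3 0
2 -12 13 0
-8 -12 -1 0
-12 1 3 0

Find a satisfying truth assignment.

p1=T, p2=T, p3=T, p4=F, p5=F, p6=F, p7=T, p8=F, p9=T, p10=T, p11=F, p12=T, p13=F

Check each clause:
  1. (p2 ∨ ¬p8) — ¬p8 is true.
  2. (¬p9 ∨ ¬p11) — ¬p11 is true.
  3. (p12 ∨ ¬p4 ∨ p2) — p2 is true.
  4. (¬p8 ∨ p13) — ¬p8 is true.
  5. (p10 ∨ ¬p9) — p10 is true.
  6. (p11 ∨ p3 ∨ ¬p13) — p3 is true.
  7. (¬p7 ∨ p11 ∨ ¬p5) — ¬p5 is true.
  8. (p1 ∨ ¬p2) — p1 is true.
  9. (¬p6 ∨ ¬p3) — ¬p6 is true.
  10. (¬p6 ∨ p10 ∨ p1) — p1 is true.
  11. (p3 ∨ p5) — p3 is true.
  12. (p12 ∨ p9) — p9 is true.
  13. (p11 ∨ p3) — p3 is true.
  14. (p7 ∨ p6 ∨ ¬p9) — p7 is true.
  15. (¬p13 ∨ ¬p12) — ¬p13 is true.
  16. (p13 ∨ ¬p7 ∨ p10) — p10 is true.
  17. (¬p13 ∨ ¬p10 ∨ p3) — p3 is true.
  18. (¬p12 ∨ p10 ∨ p13) — p10 is true.
  19. (p8 ∨ p3) — p3 is true.
  20. (¬p12 ∨ p13 ∨ p2) — p2 is true.
  21. (¬p1 ∨ ¬p12 ∨ ¬p8) — ¬p8 is true.
  22. (¬p12 ∨ p3 ∨ p1) — p1 is true.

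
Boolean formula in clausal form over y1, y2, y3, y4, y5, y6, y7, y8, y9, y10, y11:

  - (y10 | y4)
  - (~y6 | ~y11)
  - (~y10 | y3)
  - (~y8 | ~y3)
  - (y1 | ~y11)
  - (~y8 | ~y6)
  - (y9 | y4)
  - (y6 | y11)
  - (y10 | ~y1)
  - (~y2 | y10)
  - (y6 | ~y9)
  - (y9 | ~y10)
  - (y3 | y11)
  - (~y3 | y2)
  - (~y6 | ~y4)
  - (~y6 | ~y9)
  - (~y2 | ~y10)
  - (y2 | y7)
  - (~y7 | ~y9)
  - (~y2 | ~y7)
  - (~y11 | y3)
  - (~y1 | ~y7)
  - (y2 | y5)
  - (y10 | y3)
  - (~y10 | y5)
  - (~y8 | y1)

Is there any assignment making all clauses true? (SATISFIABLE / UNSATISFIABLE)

UNSATISFIABLE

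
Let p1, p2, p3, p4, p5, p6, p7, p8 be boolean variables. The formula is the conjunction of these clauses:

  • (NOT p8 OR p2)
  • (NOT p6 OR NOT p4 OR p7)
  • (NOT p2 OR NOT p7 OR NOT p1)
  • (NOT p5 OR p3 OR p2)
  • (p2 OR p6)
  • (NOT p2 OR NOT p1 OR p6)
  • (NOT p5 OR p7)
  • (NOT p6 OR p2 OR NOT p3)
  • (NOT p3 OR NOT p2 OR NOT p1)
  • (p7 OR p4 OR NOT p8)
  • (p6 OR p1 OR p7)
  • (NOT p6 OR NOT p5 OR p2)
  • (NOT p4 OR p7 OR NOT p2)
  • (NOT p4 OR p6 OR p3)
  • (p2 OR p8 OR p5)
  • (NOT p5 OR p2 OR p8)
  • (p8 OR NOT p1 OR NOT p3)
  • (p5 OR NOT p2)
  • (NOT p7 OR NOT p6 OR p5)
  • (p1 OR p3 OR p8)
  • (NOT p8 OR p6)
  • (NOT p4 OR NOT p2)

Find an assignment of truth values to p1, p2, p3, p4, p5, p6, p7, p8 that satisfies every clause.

p1=0, p2=1, p3=1, p4=0, p5=1, p6=0, p7=1, p8=0

Check each clause:
  1. (p2 OR NOT p8) — NOT p8 is true.
  2. (p7 OR NOT p6 OR NOT p4) — NOT p6 is true.
  3. (NOT p1 OR NOT p2 OR NOT p7) — NOT p1 is true.
  4. (NOT p5 OR p3 OR p2) — p3 is true.
  5. (p6 OR p2) — p2 is true.
  6. (NOT p1 OR NOT p2 OR p6) — NOT p1 is true.
  7. (NOT p5 OR p7) — p7 is true.
  8. (NOT p6 OR p2 OR NOT p3) — p2 is true.
  9. (NOT p2 OR NOT p3 OR NOT p1) — NOT p1 is true.
  10. (p7 OR p4 OR NOT p8) — NOT p8 is true.
  11. (p1 OR p6 OR p7) — p7 is true.
  12. (p2 OR NOT p6 OR NOT p5) — NOT p6 is true.
  13. (NOT p2 OR NOT p4 OR p7) — NOT p4 is true.
  14. (p6 OR p3 OR NOT p4) — p3 is true.
  15. (p8 OR p5 OR p2) — p2 is true.
  16. (p2 OR p8 OR NOT p5) — p2 is true.
  17. (NOT p1 OR NOT p3 OR p8) — NOT p1 is true.
  18. (NOT p2 OR p5) — p5 is true.
  19. (NOT p7 OR p5 OR NOT p6) — NOT p6 is true.
  20. (p8 OR p1 OR p3) — p3 is true.
  21. (NOT p8 OR p6) — NOT p8 is true.
  22. (NOT p2 OR NOT p4) — NOT p4 is true.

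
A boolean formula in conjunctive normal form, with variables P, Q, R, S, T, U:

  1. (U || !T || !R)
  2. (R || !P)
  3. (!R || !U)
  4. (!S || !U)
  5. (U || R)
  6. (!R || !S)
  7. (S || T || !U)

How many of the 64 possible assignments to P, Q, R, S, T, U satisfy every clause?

Satisfying assignments:
  P=F Q=F R=F S=F T=T U=T
  P=F Q=F R=T S=F T=F U=F
  P=F Q=T R=F S=F T=T U=T
  P=F Q=T R=T S=F T=F U=F
  P=T Q=F R=T S=F T=F U=F
  P=T Q=T R=T S=F T=F U=F
Count: 6.

6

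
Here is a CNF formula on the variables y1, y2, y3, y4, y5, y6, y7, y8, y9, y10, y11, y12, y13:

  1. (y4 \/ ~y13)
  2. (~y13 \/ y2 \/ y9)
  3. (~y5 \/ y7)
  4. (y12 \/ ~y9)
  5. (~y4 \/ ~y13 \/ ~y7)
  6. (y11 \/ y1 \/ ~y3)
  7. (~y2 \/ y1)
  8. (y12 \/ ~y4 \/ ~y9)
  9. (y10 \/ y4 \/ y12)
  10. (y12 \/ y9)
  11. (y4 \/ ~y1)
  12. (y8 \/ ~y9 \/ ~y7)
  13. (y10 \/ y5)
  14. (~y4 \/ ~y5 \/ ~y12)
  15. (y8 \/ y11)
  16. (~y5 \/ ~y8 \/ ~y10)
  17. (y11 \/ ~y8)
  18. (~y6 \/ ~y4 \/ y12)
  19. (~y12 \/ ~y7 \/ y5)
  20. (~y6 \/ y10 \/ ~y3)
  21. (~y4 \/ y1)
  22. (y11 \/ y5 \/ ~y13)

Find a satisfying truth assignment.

y1 = True, y2 = True, y3 = False, y4 = True, y5 = False, y6 = True, y7 = False, y8 = True, y9 = True, y10 = True, y11 = True, y12 = True, y13 = False

y3 occurs only negated in the remaining clauses — set y3 = False.
y11 occurs only positively in the remaining clauses — set y11 = True.
Branch on y1: take y1 = True.
  then y4 is forced to True.
For the remaining variables, y2 = True, y5 = False, y6 = True, y7 = False, y8 = True, y9 = True, y10 = True, y12 = True, y13 = False works.
Every clause has at least one true literal under this assignment.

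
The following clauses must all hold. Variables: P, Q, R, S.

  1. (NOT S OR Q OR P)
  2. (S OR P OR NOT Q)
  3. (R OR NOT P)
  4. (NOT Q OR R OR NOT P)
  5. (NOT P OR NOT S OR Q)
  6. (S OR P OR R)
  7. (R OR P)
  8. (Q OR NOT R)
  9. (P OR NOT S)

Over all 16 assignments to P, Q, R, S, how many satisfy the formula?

The models are:
  P=1 Q=1 R=1 S=0
  P=1 Q=1 R=1 S=1
Count: 2.

2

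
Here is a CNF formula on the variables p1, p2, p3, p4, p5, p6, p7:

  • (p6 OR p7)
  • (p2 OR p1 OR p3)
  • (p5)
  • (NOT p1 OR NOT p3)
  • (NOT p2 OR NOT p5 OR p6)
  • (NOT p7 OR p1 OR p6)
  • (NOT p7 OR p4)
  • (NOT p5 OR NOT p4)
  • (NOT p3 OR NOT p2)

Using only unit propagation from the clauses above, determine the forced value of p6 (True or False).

True

(p5) stands alone — p5 = True.
(NOT p5 OR NOT p4) with p5 = True leaves only NOT p4, so p4 = False.
(NOT p7 OR p4): since p4 = False, the clause reduces to (NOT p7). p7 = False.
(p6 OR p7) with p7 = False leaves only p6, so p6 = True.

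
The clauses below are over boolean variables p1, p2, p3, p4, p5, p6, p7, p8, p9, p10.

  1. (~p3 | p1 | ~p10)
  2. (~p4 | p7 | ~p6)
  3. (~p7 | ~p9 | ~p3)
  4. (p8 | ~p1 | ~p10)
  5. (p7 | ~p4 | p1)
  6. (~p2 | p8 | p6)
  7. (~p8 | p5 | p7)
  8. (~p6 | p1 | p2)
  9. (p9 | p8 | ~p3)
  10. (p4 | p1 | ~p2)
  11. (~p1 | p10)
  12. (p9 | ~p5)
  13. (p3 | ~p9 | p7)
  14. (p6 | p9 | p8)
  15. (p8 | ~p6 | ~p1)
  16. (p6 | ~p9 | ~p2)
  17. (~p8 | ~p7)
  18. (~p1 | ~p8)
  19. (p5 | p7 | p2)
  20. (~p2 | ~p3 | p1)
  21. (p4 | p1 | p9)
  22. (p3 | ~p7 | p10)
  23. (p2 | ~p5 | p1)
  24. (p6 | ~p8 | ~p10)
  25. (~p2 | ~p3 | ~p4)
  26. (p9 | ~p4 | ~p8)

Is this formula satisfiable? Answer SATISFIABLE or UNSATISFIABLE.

SATISFIABLE

Set p1 = False and propagate.
Set p2 = True and propagate.
  then p4 is forced to True.
  then p7 is forced to True.
  then p8 is forced to False.
  then p6 is forced to True.
  then p3 is forced to False.
  then p10 is forced to True.
Try p5 = True.
  then p9 is forced to True.
Every clause has at least one true literal under this assignment.
So p1=F, p2=T, p3=F, p4=T, p5=T, p6=T, p7=T, p8=F, p9=T, p10=T is a satisfying assignment.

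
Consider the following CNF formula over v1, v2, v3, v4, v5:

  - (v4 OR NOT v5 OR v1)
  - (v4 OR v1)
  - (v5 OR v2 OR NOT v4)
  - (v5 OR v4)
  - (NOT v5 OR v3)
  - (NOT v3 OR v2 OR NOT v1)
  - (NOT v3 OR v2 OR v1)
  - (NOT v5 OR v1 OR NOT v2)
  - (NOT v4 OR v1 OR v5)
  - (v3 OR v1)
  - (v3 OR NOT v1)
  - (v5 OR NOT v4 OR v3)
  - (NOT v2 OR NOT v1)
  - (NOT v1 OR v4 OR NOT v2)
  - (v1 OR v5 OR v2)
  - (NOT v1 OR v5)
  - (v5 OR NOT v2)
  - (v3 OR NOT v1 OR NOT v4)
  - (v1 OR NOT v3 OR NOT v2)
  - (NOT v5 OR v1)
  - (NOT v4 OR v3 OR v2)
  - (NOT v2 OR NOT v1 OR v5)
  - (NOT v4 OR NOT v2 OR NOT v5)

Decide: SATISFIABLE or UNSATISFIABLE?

UNSATISFIABLE

v1 = True:
  propagation gives v3=True, v2=True; an empty clause results — contradiction.
v1 = False:
  propagation gives v4=True, v5=True; an empty clause results — contradiction.
Every branch closes, so no satisfying assignment exists.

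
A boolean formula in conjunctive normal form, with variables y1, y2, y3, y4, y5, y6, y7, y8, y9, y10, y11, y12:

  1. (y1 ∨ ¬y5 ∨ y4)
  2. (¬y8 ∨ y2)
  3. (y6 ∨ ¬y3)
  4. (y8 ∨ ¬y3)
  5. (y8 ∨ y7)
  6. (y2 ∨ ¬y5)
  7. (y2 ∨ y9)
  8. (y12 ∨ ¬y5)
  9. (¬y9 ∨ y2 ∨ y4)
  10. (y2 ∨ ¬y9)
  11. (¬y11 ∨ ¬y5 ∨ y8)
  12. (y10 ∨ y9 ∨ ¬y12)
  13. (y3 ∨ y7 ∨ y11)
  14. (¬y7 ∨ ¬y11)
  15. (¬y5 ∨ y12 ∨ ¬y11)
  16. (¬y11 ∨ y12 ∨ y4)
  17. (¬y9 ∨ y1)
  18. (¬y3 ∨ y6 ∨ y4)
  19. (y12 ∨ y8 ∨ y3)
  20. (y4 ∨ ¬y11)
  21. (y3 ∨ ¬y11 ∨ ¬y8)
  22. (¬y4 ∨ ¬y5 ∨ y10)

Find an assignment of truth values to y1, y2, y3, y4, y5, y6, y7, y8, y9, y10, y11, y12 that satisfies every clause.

y1=T, y2=T, y3=F, y4=F, y5=F, y6=F, y7=T, y8=T, y9=T, y10=T, y11=F, y12=F

y1 occurs only positively in the remaining clauses — set y1 = True.
Pure literal: y2 appears only positively; assign y2 = True.
Try y3 = False.
Branch on y4: take y4 = False.
  then y11 is forced to False.
  then y7 is forced to True.
For the remaining variables, y5 = False, y6 = False, y8 = True, y9 = True, y10 = True, y12 = False works.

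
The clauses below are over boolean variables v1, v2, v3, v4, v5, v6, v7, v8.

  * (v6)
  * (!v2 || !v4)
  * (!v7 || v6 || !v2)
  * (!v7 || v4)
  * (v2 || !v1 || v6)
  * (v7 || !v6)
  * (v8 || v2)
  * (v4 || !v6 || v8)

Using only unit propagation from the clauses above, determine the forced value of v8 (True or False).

Unit clause (v6) sets v6 = True.
In (!v6 || v7), !v6 is now false; v7 must hold, so v7 = True.
(!v7 || v4): since v7 = True, the clause reduces to (v4). v4 = True.
From (!v2 || !v4) and v4 = True: v2 = False.
(v8 || v2): since v2 = False, the clause reduces to (v8). v8 = True.

True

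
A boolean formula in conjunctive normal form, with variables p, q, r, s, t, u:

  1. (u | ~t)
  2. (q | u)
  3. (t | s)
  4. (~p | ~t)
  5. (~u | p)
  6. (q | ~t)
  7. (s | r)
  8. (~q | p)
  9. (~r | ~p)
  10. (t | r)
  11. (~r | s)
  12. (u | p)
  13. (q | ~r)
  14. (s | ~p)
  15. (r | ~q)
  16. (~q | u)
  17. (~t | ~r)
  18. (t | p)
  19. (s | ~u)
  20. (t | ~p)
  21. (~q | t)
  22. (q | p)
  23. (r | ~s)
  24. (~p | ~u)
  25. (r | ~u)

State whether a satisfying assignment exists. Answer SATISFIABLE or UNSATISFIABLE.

UNSATISFIABLE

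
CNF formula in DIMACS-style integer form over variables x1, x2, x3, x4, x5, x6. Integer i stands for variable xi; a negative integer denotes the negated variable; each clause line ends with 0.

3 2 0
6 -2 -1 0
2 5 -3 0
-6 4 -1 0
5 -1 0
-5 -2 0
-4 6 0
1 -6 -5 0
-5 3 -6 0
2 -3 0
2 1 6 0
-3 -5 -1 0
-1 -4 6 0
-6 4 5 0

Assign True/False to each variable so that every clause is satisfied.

Set x1 = False and propagate.
Set x2 = True and propagate.
  then x5 is forced to False.
For the remaining variables, x3 = True, x4 = False, x6 = False works.

x1=False  x2=True  x3=True  x4=False  x5=False  x6=False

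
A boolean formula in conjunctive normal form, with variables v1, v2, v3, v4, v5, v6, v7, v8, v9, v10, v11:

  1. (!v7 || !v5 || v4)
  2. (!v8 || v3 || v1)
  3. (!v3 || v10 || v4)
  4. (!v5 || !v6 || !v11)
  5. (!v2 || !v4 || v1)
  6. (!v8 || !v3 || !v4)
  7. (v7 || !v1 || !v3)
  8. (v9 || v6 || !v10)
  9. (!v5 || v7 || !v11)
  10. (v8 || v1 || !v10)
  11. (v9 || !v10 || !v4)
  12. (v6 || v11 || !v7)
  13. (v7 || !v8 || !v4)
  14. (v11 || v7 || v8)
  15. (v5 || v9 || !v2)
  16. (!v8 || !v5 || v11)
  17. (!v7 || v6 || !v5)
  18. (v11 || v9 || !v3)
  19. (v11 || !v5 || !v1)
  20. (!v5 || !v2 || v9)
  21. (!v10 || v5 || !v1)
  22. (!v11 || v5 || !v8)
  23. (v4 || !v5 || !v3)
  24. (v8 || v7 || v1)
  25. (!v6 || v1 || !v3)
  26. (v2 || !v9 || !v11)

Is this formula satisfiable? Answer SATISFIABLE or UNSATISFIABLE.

SATISFIABLE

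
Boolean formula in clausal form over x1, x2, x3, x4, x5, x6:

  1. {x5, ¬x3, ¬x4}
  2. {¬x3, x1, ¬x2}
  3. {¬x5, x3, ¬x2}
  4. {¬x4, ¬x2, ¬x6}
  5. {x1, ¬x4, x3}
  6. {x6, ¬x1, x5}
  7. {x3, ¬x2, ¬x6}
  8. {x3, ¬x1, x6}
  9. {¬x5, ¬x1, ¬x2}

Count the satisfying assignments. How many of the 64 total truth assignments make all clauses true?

21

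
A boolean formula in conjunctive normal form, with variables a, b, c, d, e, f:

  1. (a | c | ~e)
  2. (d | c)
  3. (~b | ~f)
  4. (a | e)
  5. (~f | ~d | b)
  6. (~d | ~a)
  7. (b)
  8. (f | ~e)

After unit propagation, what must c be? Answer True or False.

True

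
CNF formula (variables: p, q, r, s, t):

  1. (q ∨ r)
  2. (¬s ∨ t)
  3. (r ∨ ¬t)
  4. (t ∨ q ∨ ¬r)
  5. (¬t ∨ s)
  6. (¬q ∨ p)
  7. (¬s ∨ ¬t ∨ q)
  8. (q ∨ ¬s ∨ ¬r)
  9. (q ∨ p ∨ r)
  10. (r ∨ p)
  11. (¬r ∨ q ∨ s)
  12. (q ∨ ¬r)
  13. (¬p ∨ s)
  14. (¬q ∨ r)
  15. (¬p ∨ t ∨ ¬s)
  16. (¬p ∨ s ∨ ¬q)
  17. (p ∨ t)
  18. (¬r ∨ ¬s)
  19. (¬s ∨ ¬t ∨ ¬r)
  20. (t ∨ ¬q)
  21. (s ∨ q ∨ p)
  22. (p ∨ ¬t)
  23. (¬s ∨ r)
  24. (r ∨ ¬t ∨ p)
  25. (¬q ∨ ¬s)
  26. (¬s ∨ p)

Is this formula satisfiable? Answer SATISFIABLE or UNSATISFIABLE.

UNSATISFIABLE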